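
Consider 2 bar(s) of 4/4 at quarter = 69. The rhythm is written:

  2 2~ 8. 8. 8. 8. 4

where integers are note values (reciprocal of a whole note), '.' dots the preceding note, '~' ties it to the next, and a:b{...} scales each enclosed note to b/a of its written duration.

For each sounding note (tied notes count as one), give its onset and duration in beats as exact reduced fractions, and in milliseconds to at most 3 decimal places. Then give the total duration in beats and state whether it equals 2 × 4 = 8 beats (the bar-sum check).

1) 0.0ms=0b +1739.13ms=2b
2) 1739.13ms=2b +2391.304ms=11/4b
3) 4130.435ms=19/4b +652.174ms=3/4b
4) 4782.609ms=11/2b +652.174ms=3/4b
5) 5434.783ms=25/4b +652.174ms=3/4b
6) 6086.957ms=7b +869.565ms=1b
Σ=8b of 8 (69bpm 4/4) — PASS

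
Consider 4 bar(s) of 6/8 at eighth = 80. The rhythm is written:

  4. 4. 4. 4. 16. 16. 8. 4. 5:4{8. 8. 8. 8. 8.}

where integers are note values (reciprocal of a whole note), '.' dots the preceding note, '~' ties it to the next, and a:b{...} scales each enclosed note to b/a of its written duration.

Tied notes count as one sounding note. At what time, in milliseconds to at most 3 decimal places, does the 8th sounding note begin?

note 8 onset = 15b = 11250.0ms

1. 0.0ms @ 0 + 2250.0ms (3)
2. 2250.0ms @ 3 + 2250.0ms (3)
3. 4500.0ms @ 6 + 2250.0ms (3)
4. 6750.0ms @ 9 + 2250.0ms (3)
5. 9000.0ms @ 12 + 562.5ms (3/4)
6. 9562.5ms @ 51/4 + 562.5ms (3/4)
7. 10125.0ms @ 27/2 + 1125.0ms (3/2)
8. 11250.0ms @ 15 + 2250.0ms (3)
9. 13500.0ms @ 18 + 900.0ms (6/5)
10. 14400.0ms @ 96/5 + 900.0ms (6/5)
11. 15300.0ms @ 102/5 + 900.0ms (6/5)
12. 16200.0ms @ 108/5 + 900.0ms (6/5)
13. 17100.0ms @ 114/5 + 900.0ms (6/5)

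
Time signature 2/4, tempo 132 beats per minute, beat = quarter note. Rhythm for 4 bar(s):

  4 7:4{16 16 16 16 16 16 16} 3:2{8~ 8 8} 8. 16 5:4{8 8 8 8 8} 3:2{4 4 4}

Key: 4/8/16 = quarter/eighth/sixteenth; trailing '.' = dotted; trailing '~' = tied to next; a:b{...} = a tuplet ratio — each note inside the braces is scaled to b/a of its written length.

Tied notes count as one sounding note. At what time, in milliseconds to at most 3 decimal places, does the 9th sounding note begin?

1. 0.0ms @ 0 + 454.545ms (1)
2. 454.545ms @ 1 + 64.935ms (1/7)
3. 519.481ms @ 8/7 + 64.935ms (1/7)
4. 584.416ms @ 9/7 + 64.935ms (1/7)
5. 649.351ms @ 10/7 + 64.935ms (1/7)
6. 714.286ms @ 11/7 + 64.935ms (1/7)
7. 779.221ms @ 12/7 + 64.935ms (1/7)
8. 844.156ms @ 13/7 + 64.935ms (1/7)
9. 909.091ms @ 2 + 303.03ms (2/3)
10. 1212.121ms @ 8/3 + 151.515ms (1/3)
11. 1363.636ms @ 3 + 340.909ms (3/4)
12. 1704.545ms @ 15/4 + 113.636ms (1/4)
13. 1818.182ms @ 4 + 181.818ms (2/5)
14. 2000.0ms @ 22/5 + 181.818ms (2/5)
15. 2181.818ms @ 24/5 + 181.818ms (2/5)
16. 2363.636ms @ 26/5 + 181.818ms (2/5)
17. 2545.455ms @ 28/5 + 181.818ms (2/5)
18. 2727.273ms @ 6 + 303.03ms (2/3)
19. 3030.303ms @ 20/3 + 303.03ms (2/3)
20. 3333.333ms @ 22/3 + 303.03ms (2/3)

note 9 onset = 2b = 909.091ms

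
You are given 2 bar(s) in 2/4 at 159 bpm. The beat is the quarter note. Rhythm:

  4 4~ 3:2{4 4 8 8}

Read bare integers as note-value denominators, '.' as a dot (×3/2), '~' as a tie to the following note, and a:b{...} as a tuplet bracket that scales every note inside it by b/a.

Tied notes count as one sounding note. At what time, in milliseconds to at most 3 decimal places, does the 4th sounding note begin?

note 4 onset = 10/3b = 1257.862ms

1. 0.0ms @ 0 + 377.358ms (1)
2. 377.358ms @ 1 + 628.931ms (5/3)
3. 1006.289ms @ 8/3 + 251.572ms (2/3)
4. 1257.862ms @ 10/3 + 125.786ms (1/3)
5. 1383.648ms @ 11/3 + 125.786ms (1/3)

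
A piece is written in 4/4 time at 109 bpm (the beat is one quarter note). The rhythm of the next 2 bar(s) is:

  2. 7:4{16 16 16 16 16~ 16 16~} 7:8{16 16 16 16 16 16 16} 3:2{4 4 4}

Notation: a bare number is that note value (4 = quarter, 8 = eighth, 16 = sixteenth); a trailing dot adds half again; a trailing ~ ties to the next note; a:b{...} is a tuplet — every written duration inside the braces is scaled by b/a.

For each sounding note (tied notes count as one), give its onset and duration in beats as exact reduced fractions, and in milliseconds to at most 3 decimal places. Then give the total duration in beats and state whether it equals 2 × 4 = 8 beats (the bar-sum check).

1) 0.0ms=0b +1651.376ms=3b
2) 1651.376ms=3b +78.637ms=1/7b
3) 1730.013ms=22/7b +78.637ms=1/7b
4) 1808.65ms=23/7b +78.637ms=1/7b
5) 1887.287ms=24/7b +78.637ms=1/7b
6) 1965.924ms=25/7b +157.274ms=2/7b
7) 2123.198ms=27/7b +235.911ms=3/7b
8) 2359.109ms=30/7b +157.274ms=2/7b
9) 2516.383ms=32/7b +157.274ms=2/7b
10) 2673.657ms=34/7b +157.274ms=2/7b
11) 2830.931ms=36/7b +157.274ms=2/7b
12) 2988.204ms=38/7b +157.274ms=2/7b
13) 3145.478ms=40/7b +157.274ms=2/7b
14) 3302.752ms=6b +366.972ms=2/3b
15) 3669.725ms=20/3b +366.972ms=2/3b
16) 4036.697ms=22/3b +366.972ms=2/3b
Σ=8b of 8 (109bpm 4/4) — PASS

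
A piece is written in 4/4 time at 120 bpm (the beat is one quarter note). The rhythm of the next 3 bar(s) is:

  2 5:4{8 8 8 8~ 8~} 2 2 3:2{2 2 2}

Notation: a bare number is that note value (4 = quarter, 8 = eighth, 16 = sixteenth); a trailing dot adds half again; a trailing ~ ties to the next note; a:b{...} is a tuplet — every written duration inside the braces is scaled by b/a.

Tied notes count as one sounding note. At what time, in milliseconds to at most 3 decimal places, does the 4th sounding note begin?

1. 0.0ms @ 0 + 1000.0ms (2)
2. 1000.0ms @ 2 + 200.0ms (2/5)
3. 1200.0ms @ 12/5 + 200.0ms (2/5)
4. 1400.0ms @ 14/5 + 200.0ms (2/5)
5. 1600.0ms @ 16/5 + 1400.0ms (14/5)
6. 3000.0ms @ 6 + 1000.0ms (2)
7. 4000.0ms @ 8 + 666.667ms (4/3)
8. 4666.667ms @ 28/3 + 666.667ms (4/3)
9. 5333.333ms @ 32/3 + 666.667ms (4/3)

note 4 onset = 14/5b = 1400.0ms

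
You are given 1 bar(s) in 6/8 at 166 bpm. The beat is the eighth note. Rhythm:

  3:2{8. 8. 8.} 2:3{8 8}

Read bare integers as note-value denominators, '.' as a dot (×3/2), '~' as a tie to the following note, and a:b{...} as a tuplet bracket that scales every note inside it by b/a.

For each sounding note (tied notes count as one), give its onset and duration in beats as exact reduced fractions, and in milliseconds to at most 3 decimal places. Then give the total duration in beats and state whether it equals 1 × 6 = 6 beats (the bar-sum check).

1) 0.0ms=0b +361.446ms=1b
2) 361.446ms=1b +361.446ms=1b
3) 722.892ms=2b +361.446ms=1b
4) 1084.337ms=3b +542.169ms=3/2b
5) 1626.506ms=9/2b +542.169ms=3/2b
Σ=6b of 6 (166bpm 6/8) — PASS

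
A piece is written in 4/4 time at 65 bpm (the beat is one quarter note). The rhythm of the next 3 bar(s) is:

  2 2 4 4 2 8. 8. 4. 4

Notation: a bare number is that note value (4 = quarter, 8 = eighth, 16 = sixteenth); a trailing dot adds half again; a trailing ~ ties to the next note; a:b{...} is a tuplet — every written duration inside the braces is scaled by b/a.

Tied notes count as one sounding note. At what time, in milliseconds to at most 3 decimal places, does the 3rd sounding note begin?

note 3 onset = 4b = 3692.308ms

1. 0.0ms @ 0 + 1846.154ms (2)
2. 1846.154ms @ 2 + 1846.154ms (2)
3. 3692.308ms @ 4 + 923.077ms (1)
4. 4615.385ms @ 5 + 923.077ms (1)
5. 5538.462ms @ 6 + 1846.154ms (2)
6. 7384.615ms @ 8 + 692.308ms (3/4)
7. 8076.923ms @ 35/4 + 692.308ms (3/4)
8. 8769.231ms @ 19/2 + 1384.615ms (3/2)
9. 10153.846ms @ 11 + 923.077ms (1)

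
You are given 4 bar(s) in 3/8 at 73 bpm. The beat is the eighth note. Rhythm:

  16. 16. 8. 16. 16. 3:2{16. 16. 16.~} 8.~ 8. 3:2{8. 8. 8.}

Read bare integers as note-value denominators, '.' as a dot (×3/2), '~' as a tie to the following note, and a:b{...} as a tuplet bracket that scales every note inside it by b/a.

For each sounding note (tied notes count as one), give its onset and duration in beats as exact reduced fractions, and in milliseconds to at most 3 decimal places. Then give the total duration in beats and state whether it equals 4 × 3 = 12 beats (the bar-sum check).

1) 0.0ms=0b +616.438ms=3/4b
2) 616.438ms=3/4b +616.438ms=3/4b
3) 1232.877ms=3/2b +1232.877ms=3/2b
4) 2465.753ms=3b +616.438ms=3/4b
5) 3082.192ms=15/4b +616.438ms=3/4b
6) 3698.63ms=9/2b +410.959ms=1/2b
7) 4109.589ms=5b +410.959ms=1/2b
8) 4520.548ms=11/2b +2876.712ms=7/2b
9) 7397.26ms=9b +821.918ms=1b
10) 8219.178ms=10b +821.918ms=1b
11) 9041.096ms=11b +821.918ms=1b
Σ=12b of 12 (73bpm 3/8) — PASS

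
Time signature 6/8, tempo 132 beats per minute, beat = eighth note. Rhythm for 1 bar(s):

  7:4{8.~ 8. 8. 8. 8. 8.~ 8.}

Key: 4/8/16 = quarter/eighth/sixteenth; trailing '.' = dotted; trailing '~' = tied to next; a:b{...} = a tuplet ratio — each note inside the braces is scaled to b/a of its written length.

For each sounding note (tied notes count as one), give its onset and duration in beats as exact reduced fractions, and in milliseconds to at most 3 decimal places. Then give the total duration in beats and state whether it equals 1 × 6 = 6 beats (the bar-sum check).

1) 0.0ms=0b +779.221ms=12/7b
2) 779.221ms=12/7b +389.61ms=6/7b
3) 1168.831ms=18/7b +389.61ms=6/7b
4) 1558.442ms=24/7b +389.61ms=6/7b
5) 1948.052ms=30/7b +779.221ms=12/7b
Σ=6b of 6 (132bpm 6/8) — PASS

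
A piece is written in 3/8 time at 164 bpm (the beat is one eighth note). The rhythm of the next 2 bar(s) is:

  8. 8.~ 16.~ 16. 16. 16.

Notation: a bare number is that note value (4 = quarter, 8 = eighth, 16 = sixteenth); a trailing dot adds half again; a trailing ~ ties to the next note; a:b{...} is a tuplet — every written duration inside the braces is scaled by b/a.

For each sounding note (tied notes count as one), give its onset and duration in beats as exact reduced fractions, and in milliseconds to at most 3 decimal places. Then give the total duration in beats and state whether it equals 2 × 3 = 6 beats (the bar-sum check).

1) 0.0ms=0b +548.78ms=3/2b
2) 548.78ms=3/2b +1097.561ms=3b
3) 1646.341ms=9/2b +274.39ms=3/4b
4) 1920.732ms=21/4b +274.39ms=3/4b
Σ=6b of 6 (164bpm 3/8) — PASS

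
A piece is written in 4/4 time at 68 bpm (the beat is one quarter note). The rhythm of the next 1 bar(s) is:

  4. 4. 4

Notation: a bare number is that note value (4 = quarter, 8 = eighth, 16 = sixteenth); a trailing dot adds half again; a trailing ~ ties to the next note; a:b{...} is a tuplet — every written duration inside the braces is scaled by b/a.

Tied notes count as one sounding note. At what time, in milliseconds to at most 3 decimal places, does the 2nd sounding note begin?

note 2 onset = 3/2b = 1323.529ms

1. 0.0ms @ 0 + 1323.529ms (3/2)
2. 1323.529ms @ 3/2 + 1323.529ms (3/2)
3. 2647.059ms @ 3 + 882.353ms (1)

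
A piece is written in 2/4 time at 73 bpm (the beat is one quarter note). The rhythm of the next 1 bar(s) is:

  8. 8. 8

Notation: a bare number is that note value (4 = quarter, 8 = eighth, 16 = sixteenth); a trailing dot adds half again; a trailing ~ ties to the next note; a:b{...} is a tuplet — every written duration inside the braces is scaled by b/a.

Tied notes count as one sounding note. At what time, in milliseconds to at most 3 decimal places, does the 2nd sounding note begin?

note 2 onset = 3/4b = 616.438ms

1. 0.0ms @ 0 + 616.438ms (3/4)
2. 616.438ms @ 3/4 + 616.438ms (3/4)
3. 1232.877ms @ 3/2 + 410.959ms (1/2)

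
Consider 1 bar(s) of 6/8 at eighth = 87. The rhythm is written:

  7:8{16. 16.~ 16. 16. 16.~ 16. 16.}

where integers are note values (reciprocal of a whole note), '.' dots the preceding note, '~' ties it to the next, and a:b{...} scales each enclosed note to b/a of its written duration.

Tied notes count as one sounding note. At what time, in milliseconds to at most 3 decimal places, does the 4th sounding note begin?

1. 0.0ms @ 0 + 591.133ms (6/7)
2. 591.133ms @ 6/7 + 1182.266ms (12/7)
3. 1773.399ms @ 18/7 + 591.133ms (6/7)
4. 2364.532ms @ 24/7 + 1182.266ms (12/7)
5. 3546.798ms @ 36/7 + 591.133ms (6/7)

note 4 onset = 24/7b = 2364.532ms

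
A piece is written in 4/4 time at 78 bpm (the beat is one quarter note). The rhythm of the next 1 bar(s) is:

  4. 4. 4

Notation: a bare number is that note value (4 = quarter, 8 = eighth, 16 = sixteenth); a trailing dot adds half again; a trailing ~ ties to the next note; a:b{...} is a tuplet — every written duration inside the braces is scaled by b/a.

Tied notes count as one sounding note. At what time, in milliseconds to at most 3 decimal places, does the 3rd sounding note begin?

1. 0.0ms @ 0 + 1153.846ms (3/2)
2. 1153.846ms @ 3/2 + 1153.846ms (3/2)
3. 2307.692ms @ 3 + 769.231ms (1)

note 3 onset = 3b = 2307.692ms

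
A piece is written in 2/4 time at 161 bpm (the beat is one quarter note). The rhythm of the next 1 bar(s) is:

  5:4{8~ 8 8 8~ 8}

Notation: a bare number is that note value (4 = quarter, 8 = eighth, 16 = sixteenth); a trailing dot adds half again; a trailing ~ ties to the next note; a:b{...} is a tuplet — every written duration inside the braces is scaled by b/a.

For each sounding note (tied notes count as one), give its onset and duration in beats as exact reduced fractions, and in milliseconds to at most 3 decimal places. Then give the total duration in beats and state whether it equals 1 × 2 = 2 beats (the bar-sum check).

1) 0.0ms=0b +298.137ms=4/5b
2) 298.137ms=4/5b +149.068ms=2/5b
3) 447.205ms=6/5b +298.137ms=4/5b
Σ=2b of 2 (161bpm 2/4) — PASS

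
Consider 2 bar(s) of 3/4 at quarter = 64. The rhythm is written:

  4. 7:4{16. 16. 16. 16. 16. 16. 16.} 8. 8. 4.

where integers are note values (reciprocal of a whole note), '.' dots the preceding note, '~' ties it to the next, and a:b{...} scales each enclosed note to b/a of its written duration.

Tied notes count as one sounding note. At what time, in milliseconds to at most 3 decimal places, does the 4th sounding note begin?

note 4 onset = 27/14b = 1808.036ms

1. 0.0ms @ 0 + 1406.25ms (3/2)
2. 1406.25ms @ 3/2 + 200.893ms (3/14)
3. 1607.143ms @ 12/7 + 200.893ms (3/14)
4. 1808.036ms @ 27/14 + 200.893ms (3/14)
5. 2008.929ms @ 15/7 + 200.893ms (3/14)
6. 2209.821ms @ 33/14 + 200.893ms (3/14)
7. 2410.714ms @ 18/7 + 200.893ms (3/14)
8. 2611.607ms @ 39/14 + 200.893ms (3/14)
9. 2812.5ms @ 3 + 703.125ms (3/4)
10. 3515.625ms @ 15/4 + 703.125ms (3/4)
11. 4218.75ms @ 9/2 + 1406.25ms (3/2)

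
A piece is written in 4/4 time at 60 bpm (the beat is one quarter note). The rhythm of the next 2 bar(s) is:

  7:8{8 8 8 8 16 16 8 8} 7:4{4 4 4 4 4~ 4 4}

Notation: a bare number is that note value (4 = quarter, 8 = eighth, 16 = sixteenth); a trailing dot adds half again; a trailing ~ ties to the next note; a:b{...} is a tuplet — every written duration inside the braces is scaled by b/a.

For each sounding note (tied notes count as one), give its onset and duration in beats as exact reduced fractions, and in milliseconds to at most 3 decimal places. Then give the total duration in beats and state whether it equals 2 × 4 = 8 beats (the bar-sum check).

1) 0.0ms=0b +571.429ms=4/7b
2) 571.429ms=4/7b +571.429ms=4/7b
3) 1142.857ms=8/7b +571.429ms=4/7b
4) 1714.286ms=12/7b +571.429ms=4/7b
5) 2285.714ms=16/7b +285.714ms=2/7b
6) 2571.429ms=18/7b +285.714ms=2/7b
7) 2857.143ms=20/7b +571.429ms=4/7b
8) 3428.571ms=24/7b +571.429ms=4/7b
9) 4000.0ms=4b +571.429ms=4/7b
10) 4571.429ms=32/7b +571.429ms=4/7b
11) 5142.857ms=36/7b +571.429ms=4/7b
12) 5714.286ms=40/7b +571.429ms=4/7b
13) 6285.714ms=44/7b +1142.857ms=8/7b
14) 7428.571ms=52/7b +571.429ms=4/7b
Σ=8b of 8 (60bpm 4/4) — PASS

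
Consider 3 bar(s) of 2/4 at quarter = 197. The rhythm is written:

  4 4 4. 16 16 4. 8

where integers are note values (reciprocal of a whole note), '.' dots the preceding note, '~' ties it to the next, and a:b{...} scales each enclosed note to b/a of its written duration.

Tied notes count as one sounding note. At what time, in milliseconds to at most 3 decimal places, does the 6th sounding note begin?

note 6 onset = 4b = 1218.274ms

1. 0.0ms @ 0 + 304.569ms (1)
2. 304.569ms @ 1 + 304.569ms (1)
3. 609.137ms @ 2 + 456.853ms (3/2)
4. 1065.99ms @ 7/2 + 76.142ms (1/4)
5. 1142.132ms @ 15/4 + 76.142ms (1/4)
6. 1218.274ms @ 4 + 456.853ms (3/2)
7. 1675.127ms @ 11/2 + 152.284ms (1/2)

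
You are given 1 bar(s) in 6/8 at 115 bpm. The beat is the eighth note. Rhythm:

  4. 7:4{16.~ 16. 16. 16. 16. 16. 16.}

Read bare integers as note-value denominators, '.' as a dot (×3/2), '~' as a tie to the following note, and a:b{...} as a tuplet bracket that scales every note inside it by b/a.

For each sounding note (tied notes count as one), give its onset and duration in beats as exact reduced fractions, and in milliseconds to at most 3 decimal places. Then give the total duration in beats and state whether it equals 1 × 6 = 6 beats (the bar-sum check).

1) 0.0ms=0b +1565.217ms=3b
2) 1565.217ms=3b +447.205ms=6/7b
3) 2012.422ms=27/7b +223.602ms=3/7b
4) 2236.025ms=30/7b +223.602ms=3/7b
5) 2459.627ms=33/7b +223.602ms=3/7b
6) 2683.23ms=36/7b +223.602ms=3/7b
7) 2906.832ms=39/7b +223.602ms=3/7b
Σ=6b of 6 (115bpm 6/8) — PASS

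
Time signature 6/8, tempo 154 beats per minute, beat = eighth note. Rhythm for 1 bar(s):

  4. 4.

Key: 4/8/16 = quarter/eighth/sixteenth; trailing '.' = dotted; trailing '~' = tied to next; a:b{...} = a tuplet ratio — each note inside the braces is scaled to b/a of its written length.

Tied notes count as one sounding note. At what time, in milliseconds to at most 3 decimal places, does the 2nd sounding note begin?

note 2 onset = 3b = 1168.831ms

1. 0.0ms @ 0 + 1168.831ms (3)
2. 1168.831ms @ 3 + 1168.831ms (3)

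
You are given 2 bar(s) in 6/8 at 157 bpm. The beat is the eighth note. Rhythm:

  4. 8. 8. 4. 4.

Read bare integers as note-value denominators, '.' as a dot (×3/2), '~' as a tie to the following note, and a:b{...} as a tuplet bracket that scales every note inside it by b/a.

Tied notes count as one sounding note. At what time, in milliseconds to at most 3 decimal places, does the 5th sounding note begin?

note 5 onset = 9b = 3439.49ms

1. 0.0ms @ 0 + 1146.497ms (3)
2. 1146.497ms @ 3 + 573.248ms (3/2)
3. 1719.745ms @ 9/2 + 573.248ms (3/2)
4. 2292.994ms @ 6 + 1146.497ms (3)
5. 3439.49ms @ 9 + 1146.497ms (3)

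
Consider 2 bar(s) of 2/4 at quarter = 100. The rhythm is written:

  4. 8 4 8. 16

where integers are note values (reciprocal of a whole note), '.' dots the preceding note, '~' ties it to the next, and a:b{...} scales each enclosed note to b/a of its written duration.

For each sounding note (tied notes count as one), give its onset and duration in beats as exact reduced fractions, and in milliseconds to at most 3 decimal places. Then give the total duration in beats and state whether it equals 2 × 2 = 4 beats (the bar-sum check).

1) 0.0ms=0b +900.0ms=3/2b
2) 900.0ms=3/2b +300.0ms=1/2b
3) 1200.0ms=2b +600.0ms=1b
4) 1800.0ms=3b +450.0ms=3/4b
5) 2250.0ms=15/4b +150.0ms=1/4b
Σ=4b of 4 (100bpm 2/4) — PASS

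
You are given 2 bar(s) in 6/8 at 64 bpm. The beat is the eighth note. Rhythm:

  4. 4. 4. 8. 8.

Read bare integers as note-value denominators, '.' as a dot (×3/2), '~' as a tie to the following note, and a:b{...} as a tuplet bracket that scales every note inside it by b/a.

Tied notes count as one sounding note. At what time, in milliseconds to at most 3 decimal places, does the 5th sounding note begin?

note 5 onset = 21/2b = 9843.75ms

1. 0.0ms @ 0 + 2812.5ms (3)
2. 2812.5ms @ 3 + 2812.5ms (3)
3. 5625.0ms @ 6 + 2812.5ms (3)
4. 8437.5ms @ 9 + 1406.25ms (3/2)
5. 9843.75ms @ 21/2 + 1406.25ms (3/2)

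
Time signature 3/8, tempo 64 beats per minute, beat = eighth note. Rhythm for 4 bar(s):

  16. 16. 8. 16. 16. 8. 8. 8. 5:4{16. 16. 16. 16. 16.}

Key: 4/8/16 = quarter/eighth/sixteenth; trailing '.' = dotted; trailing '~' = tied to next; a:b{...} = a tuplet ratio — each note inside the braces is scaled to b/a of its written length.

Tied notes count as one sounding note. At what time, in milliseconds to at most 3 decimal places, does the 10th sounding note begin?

1. 0.0ms @ 0 + 703.125ms (3/4)
2. 703.125ms @ 3/4 + 703.125ms (3/4)
3. 1406.25ms @ 3/2 + 1406.25ms (3/2)
4. 2812.5ms @ 3 + 703.125ms (3/4)
5. 3515.625ms @ 15/4 + 703.125ms (3/4)
6. 4218.75ms @ 9/2 + 1406.25ms (3/2)
7. 5625.0ms @ 6 + 1406.25ms (3/2)
8. 7031.25ms @ 15/2 + 1406.25ms (3/2)
9. 8437.5ms @ 9 + 562.5ms (3/5)
10. 9000.0ms @ 48/5 + 562.5ms (3/5)
11. 9562.5ms @ 51/5 + 562.5ms (3/5)
12. 10125.0ms @ 54/5 + 562.5ms (3/5)
13. 10687.5ms @ 57/5 + 562.5ms (3/5)

note 10 onset = 48/5b = 9000.0ms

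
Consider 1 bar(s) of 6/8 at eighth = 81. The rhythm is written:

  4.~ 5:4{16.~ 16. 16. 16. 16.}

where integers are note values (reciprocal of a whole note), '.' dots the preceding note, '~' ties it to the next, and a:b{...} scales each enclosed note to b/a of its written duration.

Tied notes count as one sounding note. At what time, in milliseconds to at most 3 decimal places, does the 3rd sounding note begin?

note 3 onset = 24/5b = 3555.556ms

1. 0.0ms @ 0 + 3111.111ms (21/5)
2. 3111.111ms @ 21/5 + 444.444ms (3/5)
3. 3555.556ms @ 24/5 + 444.444ms (3/5)
4. 4000.0ms @ 27/5 + 444.444ms (3/5)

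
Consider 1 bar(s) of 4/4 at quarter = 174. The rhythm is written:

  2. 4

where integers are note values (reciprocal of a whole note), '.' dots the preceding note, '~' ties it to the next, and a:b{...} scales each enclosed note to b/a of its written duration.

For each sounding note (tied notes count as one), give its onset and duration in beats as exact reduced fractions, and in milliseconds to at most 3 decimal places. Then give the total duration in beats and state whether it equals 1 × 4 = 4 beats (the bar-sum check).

1) 0.0ms=0b +1034.483ms=3b
2) 1034.483ms=3b +344.828ms=1b
Σ=4b of 4 (174bpm 4/4) — PASS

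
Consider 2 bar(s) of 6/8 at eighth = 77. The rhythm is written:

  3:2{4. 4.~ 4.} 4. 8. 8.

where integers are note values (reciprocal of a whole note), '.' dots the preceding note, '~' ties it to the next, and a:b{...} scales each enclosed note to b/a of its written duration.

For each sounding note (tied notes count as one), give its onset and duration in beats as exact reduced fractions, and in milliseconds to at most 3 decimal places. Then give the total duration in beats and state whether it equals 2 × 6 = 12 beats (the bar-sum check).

1) 0.0ms=0b +1558.442ms=2b
2) 1558.442ms=2b +3116.883ms=4b
3) 4675.325ms=6b +2337.662ms=3b
4) 7012.987ms=9b +1168.831ms=3/2b
5) 8181.818ms=21/2b +1168.831ms=3/2b
Σ=12b of 12 (77bpm 6/8) — PASS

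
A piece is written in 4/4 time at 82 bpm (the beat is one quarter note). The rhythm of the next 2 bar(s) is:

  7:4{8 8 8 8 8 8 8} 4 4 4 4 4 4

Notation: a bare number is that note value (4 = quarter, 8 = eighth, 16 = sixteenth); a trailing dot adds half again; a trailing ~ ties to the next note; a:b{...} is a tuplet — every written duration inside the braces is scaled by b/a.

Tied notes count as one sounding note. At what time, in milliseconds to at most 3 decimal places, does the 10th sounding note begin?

1. 0.0ms @ 0 + 209.059ms (2/7)
2. 209.059ms @ 2/7 + 209.059ms (2/7)
3. 418.118ms @ 4/7 + 209.059ms (2/7)
4. 627.178ms @ 6/7 + 209.059ms (2/7)
5. 836.237ms @ 8/7 + 209.059ms (2/7)
6. 1045.296ms @ 10/7 + 209.059ms (2/7)
7. 1254.355ms @ 12/7 + 209.059ms (2/7)
8. 1463.415ms @ 2 + 731.707ms (1)
9. 2195.122ms @ 3 + 731.707ms (1)
10. 2926.829ms @ 4 + 731.707ms (1)
11. 3658.537ms @ 5 + 731.707ms (1)
12. 4390.244ms @ 6 + 731.707ms (1)
13. 5121.951ms @ 7 + 731.707ms (1)

note 10 onset = 4b = 2926.829ms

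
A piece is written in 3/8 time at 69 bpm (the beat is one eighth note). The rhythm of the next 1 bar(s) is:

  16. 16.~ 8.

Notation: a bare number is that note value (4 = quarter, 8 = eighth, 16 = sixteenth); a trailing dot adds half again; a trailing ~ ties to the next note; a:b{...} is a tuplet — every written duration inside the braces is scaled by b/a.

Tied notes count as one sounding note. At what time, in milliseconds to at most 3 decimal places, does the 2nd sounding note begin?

1. 0.0ms @ 0 + 652.174ms (3/4)
2. 652.174ms @ 3/4 + 1956.522ms (9/4)

note 2 onset = 3/4b = 652.174ms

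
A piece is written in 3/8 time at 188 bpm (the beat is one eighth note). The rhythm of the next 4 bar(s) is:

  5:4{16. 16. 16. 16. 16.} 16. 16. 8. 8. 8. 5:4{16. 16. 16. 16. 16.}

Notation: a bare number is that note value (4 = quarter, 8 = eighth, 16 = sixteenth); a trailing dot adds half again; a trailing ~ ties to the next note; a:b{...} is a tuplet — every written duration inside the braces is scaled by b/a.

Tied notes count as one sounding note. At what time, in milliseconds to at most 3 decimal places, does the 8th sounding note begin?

note 8 onset = 9/2b = 1436.17ms

1. 0.0ms @ 0 + 191.489ms (3/5)
2. 191.489ms @ 3/5 + 191.489ms (3/5)
3. 382.979ms @ 6/5 + 191.489ms (3/5)
4. 574.468ms @ 9/5 + 191.489ms (3/5)
5. 765.957ms @ 12/5 + 191.489ms (3/5)
6. 957.447ms @ 3 + 239.362ms (3/4)
7. 1196.809ms @ 15/4 + 239.362ms (3/4)
8. 1436.17ms @ 9/2 + 478.723ms (3/2)
9. 1914.894ms @ 6 + 478.723ms (3/2)
10. 2393.617ms @ 15/2 + 478.723ms (3/2)
11. 2872.34ms @ 9 + 191.489ms (3/5)
12. 3063.83ms @ 48/5 + 191.489ms (3/5)
13. 3255.319ms @ 51/5 + 191.489ms (3/5)
14. 3446.809ms @ 54/5 + 191.489ms (3/5)
15. 3638.298ms @ 57/5 + 191.489ms (3/5)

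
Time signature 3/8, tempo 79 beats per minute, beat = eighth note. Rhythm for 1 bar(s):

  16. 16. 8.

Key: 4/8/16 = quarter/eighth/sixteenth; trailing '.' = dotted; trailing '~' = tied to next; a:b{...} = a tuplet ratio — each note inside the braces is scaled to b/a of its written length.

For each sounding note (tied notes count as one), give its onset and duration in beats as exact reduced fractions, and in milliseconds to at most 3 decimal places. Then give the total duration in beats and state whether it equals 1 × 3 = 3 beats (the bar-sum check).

1) 0.0ms=0b +569.62ms=3/4b
2) 569.62ms=3/4b +569.62ms=3/4b
3) 1139.241ms=3/2b +1139.241ms=3/2b
Σ=3b of 3 (79bpm 3/8) — PASS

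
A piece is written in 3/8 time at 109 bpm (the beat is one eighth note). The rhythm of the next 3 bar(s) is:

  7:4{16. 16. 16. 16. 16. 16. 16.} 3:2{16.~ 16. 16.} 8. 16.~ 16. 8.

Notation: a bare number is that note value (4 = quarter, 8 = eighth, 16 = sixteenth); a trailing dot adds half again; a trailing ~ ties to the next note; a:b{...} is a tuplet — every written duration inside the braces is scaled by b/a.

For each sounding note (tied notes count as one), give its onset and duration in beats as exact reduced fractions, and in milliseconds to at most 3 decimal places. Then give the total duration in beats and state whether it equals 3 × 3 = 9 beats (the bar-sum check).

1) 0.0ms=0b +235.911ms=3/7b
2) 235.911ms=3/7b +235.911ms=3/7b
3) 471.822ms=6/7b +235.911ms=3/7b
4) 707.733ms=9/7b +235.911ms=3/7b
5) 943.644ms=12/7b +235.911ms=3/7b
6) 1179.554ms=15/7b +235.911ms=3/7b
7) 1415.465ms=18/7b +235.911ms=3/7b
8) 1651.376ms=3b +550.459ms=1b
9) 2201.835ms=4b +275.229ms=1/2b
10) 2477.064ms=9/2b +825.688ms=3/2b
11) 3302.752ms=6b +825.688ms=3/2b
12) 4128.44ms=15/2b +825.688ms=3/2b
Σ=9b of 9 (109bpm 3/8) — PASS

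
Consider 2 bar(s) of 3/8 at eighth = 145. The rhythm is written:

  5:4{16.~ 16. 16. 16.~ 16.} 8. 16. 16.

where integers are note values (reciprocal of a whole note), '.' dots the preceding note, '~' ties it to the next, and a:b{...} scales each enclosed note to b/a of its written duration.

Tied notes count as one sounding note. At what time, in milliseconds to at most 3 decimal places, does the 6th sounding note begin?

1. 0.0ms @ 0 + 496.552ms (6/5)
2. 496.552ms @ 6/5 + 248.276ms (3/5)
3. 744.828ms @ 9/5 + 496.552ms (6/5)
4. 1241.379ms @ 3 + 620.69ms (3/2)
5. 1862.069ms @ 9/2 + 310.345ms (3/4)
6. 2172.414ms @ 21/4 + 310.345ms (3/4)

note 6 onset = 21/4b = 2172.414ms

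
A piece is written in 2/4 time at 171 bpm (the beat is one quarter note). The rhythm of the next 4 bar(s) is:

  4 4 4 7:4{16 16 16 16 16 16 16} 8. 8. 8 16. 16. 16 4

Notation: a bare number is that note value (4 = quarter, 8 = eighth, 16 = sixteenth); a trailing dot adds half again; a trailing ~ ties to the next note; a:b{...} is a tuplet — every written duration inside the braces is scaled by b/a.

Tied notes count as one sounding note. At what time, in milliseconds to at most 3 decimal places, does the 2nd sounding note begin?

1. 0.0ms @ 0 + 350.877ms (1)
2. 350.877ms @ 1 + 350.877ms (1)
3. 701.754ms @ 2 + 350.877ms (1)
4. 1052.632ms @ 3 + 50.125ms (1/7)
5. 1102.757ms @ 22/7 + 50.125ms (1/7)
6. 1152.882ms @ 23/7 + 50.125ms (1/7)
7. 1203.008ms @ 24/7 + 50.125ms (1/7)
8. 1253.133ms @ 25/7 + 50.125ms (1/7)
9. 1303.258ms @ 26/7 + 50.125ms (1/7)
10. 1353.383ms @ 27/7 + 50.125ms (1/7)
11. 1403.509ms @ 4 + 263.158ms (3/4)
12. 1666.667ms @ 19/4 + 263.158ms (3/4)
13. 1929.825ms @ 11/2 + 175.439ms (1/2)
14. 2105.263ms @ 6 + 131.579ms (3/8)
15. 2236.842ms @ 51/8 + 131.579ms (3/8)
16. 2368.421ms @ 27/4 + 87.719ms (1/4)
17. 2456.14ms @ 7 + 350.877ms (1)

note 2 onset = 1b = 350.877ms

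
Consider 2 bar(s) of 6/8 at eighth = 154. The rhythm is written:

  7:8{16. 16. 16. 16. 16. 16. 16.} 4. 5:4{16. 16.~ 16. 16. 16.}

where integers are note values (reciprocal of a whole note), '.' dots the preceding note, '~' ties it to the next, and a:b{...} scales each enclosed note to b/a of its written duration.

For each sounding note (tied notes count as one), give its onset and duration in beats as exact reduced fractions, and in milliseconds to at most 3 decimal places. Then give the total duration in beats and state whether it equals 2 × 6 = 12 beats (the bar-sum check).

1) 0.0ms=0b +333.952ms=6/7b
2) 333.952ms=6/7b +333.952ms=6/7b
3) 667.904ms=12/7b +333.952ms=6/7b
4) 1001.855ms=18/7b +333.952ms=6/7b
5) 1335.807ms=24/7b +333.952ms=6/7b
6) 1669.759ms=30/7b +333.952ms=6/7b
7) 2003.711ms=36/7b +333.952ms=6/7b
8) 2337.662ms=6b +1168.831ms=3b
9) 3506.494ms=9b +233.766ms=3/5b
10) 3740.26ms=48/5b +467.532ms=6/5b
11) 4207.792ms=54/5b +233.766ms=3/5b
12) 4441.558ms=57/5b +233.766ms=3/5b
Σ=12b of 12 (154bpm 6/8) — PASS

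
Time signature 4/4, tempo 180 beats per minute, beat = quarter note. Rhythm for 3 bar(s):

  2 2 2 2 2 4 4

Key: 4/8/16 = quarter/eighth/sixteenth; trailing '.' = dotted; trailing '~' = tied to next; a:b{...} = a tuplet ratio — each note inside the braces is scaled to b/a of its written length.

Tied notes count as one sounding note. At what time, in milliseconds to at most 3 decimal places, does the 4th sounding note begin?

note 4 onset = 6b = 2000.0ms

1. 0.0ms @ 0 + 666.667ms (2)
2. 666.667ms @ 2 + 666.667ms (2)
3. 1333.333ms @ 4 + 666.667ms (2)
4. 2000.0ms @ 6 + 666.667ms (2)
5. 2666.667ms @ 8 + 666.667ms (2)
6. 3333.333ms @ 10 + 333.333ms (1)
7. 3666.667ms @ 11 + 333.333ms (1)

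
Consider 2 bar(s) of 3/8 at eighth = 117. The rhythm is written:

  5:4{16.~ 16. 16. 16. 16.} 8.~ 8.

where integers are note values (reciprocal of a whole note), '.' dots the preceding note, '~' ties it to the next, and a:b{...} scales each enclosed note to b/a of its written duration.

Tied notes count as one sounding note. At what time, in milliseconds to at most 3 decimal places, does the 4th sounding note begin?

note 4 onset = 12/5b = 1230.769ms

1. 0.0ms @ 0 + 615.385ms (6/5)
2. 615.385ms @ 6/5 + 307.692ms (3/5)
3. 923.077ms @ 9/5 + 307.692ms (3/5)
4. 1230.769ms @ 12/5 + 307.692ms (3/5)
5. 1538.462ms @ 3 + 1538.462ms (3)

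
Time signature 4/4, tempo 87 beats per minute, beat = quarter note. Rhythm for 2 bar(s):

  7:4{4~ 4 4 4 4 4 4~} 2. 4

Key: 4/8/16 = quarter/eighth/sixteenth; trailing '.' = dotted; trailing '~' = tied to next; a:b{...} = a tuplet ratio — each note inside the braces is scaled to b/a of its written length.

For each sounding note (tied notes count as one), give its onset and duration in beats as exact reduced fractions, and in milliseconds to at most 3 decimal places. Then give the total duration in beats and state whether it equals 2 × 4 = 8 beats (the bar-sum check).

1) 0.0ms=0b +788.177ms=8/7b
2) 788.177ms=8/7b +394.089ms=4/7b
3) 1182.266ms=12/7b +394.089ms=4/7b
4) 1576.355ms=16/7b +394.089ms=4/7b
5) 1970.443ms=20/7b +394.089ms=4/7b
6) 2364.532ms=24/7b +2463.054ms=25/7b
7) 4827.586ms=7b +689.655ms=1b
Σ=8b of 8 (87bpm 4/4) — PASS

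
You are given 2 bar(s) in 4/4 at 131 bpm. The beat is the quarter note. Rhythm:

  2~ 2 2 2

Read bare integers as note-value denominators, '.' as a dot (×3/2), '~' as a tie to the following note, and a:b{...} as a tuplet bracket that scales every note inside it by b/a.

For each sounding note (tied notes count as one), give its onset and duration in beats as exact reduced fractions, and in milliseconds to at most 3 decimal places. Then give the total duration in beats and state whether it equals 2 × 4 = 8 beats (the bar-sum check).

1) 0.0ms=0b +1832.061ms=4b
2) 1832.061ms=4b +916.031ms=2b
3) 2748.092ms=6b +916.031ms=2b
Σ=8b of 8 (131bpm 4/4) — PASS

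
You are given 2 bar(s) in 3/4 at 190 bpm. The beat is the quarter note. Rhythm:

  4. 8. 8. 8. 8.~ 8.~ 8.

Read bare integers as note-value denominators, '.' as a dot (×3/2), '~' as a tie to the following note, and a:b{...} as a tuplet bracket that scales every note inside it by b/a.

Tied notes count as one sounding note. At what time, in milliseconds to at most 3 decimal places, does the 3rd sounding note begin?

note 3 onset = 9/4b = 710.526ms

1. 0.0ms @ 0 + 473.684ms (3/2)
2. 473.684ms @ 3/2 + 236.842ms (3/4)
3. 710.526ms @ 9/4 + 236.842ms (3/4)
4. 947.368ms @ 3 + 236.842ms (3/4)
5. 1184.211ms @ 15/4 + 710.526ms (9/4)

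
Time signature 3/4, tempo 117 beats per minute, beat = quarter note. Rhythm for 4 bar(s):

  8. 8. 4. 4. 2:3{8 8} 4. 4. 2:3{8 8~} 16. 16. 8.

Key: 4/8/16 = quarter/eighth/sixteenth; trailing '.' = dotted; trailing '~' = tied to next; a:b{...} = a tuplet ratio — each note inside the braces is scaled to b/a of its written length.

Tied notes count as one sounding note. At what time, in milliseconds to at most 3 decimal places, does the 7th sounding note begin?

1. 0.0ms @ 0 + 384.615ms (3/4)
2. 384.615ms @ 3/4 + 384.615ms (3/4)
3. 769.231ms @ 3/2 + 769.231ms (3/2)
4. 1538.462ms @ 3 + 769.231ms (3/2)
5. 2307.692ms @ 9/2 + 384.615ms (3/4)
6. 2692.308ms @ 21/4 + 384.615ms (3/4)
7. 3076.923ms @ 6 + 769.231ms (3/2)
8. 3846.154ms @ 15/2 + 769.231ms (3/2)
9. 4615.385ms @ 9 + 384.615ms (3/4)
10. 5000.0ms @ 39/4 + 576.923ms (9/8)
11. 5576.923ms @ 87/8 + 192.308ms (3/8)
12. 5769.231ms @ 45/4 + 384.615ms (3/4)

note 7 onset = 6b = 3076.923ms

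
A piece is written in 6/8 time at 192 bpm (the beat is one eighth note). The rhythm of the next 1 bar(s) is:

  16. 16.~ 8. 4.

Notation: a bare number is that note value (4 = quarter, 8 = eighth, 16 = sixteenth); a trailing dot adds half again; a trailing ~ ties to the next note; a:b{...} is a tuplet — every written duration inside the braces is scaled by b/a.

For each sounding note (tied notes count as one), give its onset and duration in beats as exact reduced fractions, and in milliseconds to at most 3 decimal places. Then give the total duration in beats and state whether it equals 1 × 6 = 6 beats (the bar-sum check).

1) 0.0ms=0b +234.375ms=3/4b
2) 234.375ms=3/4b +703.125ms=9/4b
3) 937.5ms=3b +937.5ms=3b
Σ=6b of 6 (192bpm 6/8) — PASS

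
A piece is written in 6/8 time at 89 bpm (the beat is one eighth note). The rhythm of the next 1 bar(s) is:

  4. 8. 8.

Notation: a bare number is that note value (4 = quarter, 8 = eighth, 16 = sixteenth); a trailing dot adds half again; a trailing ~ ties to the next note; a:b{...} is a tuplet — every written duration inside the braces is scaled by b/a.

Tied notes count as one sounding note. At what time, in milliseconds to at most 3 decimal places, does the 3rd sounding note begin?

note 3 onset = 9/2b = 3033.708ms

1. 0.0ms @ 0 + 2022.472ms (3)
2. 2022.472ms @ 3 + 1011.236ms (3/2)
3. 3033.708ms @ 9/2 + 1011.236ms (3/2)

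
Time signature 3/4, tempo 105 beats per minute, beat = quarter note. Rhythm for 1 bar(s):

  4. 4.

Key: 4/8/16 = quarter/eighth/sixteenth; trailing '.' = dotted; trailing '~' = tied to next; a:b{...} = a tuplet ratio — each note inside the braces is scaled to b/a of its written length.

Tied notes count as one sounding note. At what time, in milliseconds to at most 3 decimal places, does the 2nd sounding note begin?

note 2 onset = 3/2b = 857.143ms

1. 0.0ms @ 0 + 857.143ms (3/2)
2. 857.143ms @ 3/2 + 857.143ms (3/2)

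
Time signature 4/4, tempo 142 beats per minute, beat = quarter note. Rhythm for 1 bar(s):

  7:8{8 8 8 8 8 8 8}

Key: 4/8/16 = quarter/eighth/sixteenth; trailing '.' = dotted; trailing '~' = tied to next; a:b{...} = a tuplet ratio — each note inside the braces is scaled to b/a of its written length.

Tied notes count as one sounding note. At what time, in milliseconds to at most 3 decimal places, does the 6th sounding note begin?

1. 0.0ms @ 0 + 241.449ms (4/7)
2. 241.449ms @ 4/7 + 241.449ms (4/7)
3. 482.897ms @ 8/7 + 241.449ms (4/7)
4. 724.346ms @ 12/7 + 241.449ms (4/7)
5. 965.795ms @ 16/7 + 241.449ms (4/7)
6. 1207.243ms @ 20/7 + 241.449ms (4/7)
7. 1448.692ms @ 24/7 + 241.449ms (4/7)

note 6 onset = 20/7b = 1207.243ms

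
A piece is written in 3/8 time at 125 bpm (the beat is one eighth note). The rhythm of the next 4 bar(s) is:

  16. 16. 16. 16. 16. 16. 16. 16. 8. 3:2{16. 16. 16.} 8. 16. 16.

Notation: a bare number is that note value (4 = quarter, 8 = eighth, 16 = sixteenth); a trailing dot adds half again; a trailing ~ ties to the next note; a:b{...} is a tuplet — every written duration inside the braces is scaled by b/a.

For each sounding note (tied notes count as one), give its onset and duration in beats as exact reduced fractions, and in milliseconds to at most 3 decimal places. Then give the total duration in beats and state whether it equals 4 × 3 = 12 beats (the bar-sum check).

1) 0.0ms=0b +360.0ms=3/4b
2) 360.0ms=3/4b +360.0ms=3/4b
3) 720.0ms=3/2b +360.0ms=3/4b
4) 1080.0ms=9/4b +360.0ms=3/4b
5) 1440.0ms=3b +360.0ms=3/4b
6) 1800.0ms=15/4b +360.0ms=3/4b
7) 2160.0ms=9/2b +360.0ms=3/4b
8) 2520.0ms=21/4b +360.0ms=3/4b
9) 2880.0ms=6b +720.0ms=3/2b
10) 3600.0ms=15/2b +240.0ms=1/2b
11) 3840.0ms=8b +240.0ms=1/2b
12) 4080.0ms=17/2b +240.0ms=1/2b
13) 4320.0ms=9b +720.0ms=3/2b
14) 5040.0ms=21/2b +360.0ms=3/4b
15) 5400.0ms=45/4b +360.0ms=3/4b
Σ=12b of 12 (125bpm 3/8) — PASS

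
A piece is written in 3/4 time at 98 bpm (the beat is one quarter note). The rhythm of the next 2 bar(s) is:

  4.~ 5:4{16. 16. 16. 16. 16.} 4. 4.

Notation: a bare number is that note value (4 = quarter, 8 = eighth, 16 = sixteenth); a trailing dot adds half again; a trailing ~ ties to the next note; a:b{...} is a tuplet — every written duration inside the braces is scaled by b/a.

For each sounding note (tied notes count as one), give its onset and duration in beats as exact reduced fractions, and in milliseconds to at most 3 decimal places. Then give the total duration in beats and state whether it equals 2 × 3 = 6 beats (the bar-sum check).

1) 0.0ms=0b +1102.041ms=9/5b
2) 1102.041ms=9/5b +183.673ms=3/10b
3) 1285.714ms=21/10b +183.673ms=3/10b
4) 1469.388ms=12/5b +183.673ms=3/10b
5) 1653.061ms=27/10b +183.673ms=3/10b
6) 1836.735ms=3b +918.367ms=3/2b
7) 2755.102ms=9/2b +918.367ms=3/2b
Σ=6b of 6 (98bpm 3/4) — PASS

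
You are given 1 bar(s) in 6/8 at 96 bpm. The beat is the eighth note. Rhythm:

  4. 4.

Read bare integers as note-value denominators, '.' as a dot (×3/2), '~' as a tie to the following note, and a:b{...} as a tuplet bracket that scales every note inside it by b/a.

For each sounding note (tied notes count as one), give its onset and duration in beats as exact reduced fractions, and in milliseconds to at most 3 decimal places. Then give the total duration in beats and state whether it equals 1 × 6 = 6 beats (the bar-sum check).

1) 0.0ms=0b +1875.0ms=3b
2) 1875.0ms=3b +1875.0ms=3b
Σ=6b of 6 (96bpm 6/8) — PASS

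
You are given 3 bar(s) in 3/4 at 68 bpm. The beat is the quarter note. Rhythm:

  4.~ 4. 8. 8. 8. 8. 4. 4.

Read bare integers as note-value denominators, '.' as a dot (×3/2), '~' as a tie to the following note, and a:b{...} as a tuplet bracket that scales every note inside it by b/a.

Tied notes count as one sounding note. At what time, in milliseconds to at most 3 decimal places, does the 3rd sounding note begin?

1. 0.0ms @ 0 + 2647.059ms (3)
2. 2647.059ms @ 3 + 661.765ms (3/4)
3. 3308.824ms @ 15/4 + 661.765ms (3/4)
4. 3970.588ms @ 9/2 + 661.765ms (3/4)
5. 4632.353ms @ 21/4 + 661.765ms (3/4)
6. 5294.118ms @ 6 + 1323.529ms (3/2)
7. 6617.647ms @ 15/2 + 1323.529ms (3/2)

note 3 onset = 15/4b = 3308.824ms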